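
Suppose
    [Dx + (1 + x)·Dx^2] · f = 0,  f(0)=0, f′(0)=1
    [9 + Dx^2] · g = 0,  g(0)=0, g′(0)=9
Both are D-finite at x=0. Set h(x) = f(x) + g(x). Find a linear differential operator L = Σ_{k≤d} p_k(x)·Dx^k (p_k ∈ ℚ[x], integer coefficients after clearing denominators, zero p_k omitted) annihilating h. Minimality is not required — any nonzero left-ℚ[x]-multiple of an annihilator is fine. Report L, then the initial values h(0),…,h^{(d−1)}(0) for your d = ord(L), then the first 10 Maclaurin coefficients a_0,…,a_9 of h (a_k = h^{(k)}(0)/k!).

L = (135 + 162·x + 81·x^2)·Dx + (99 + 261·x + 243·x^2 + 81·x^3)·Dx^2 + (15 + 18·x + 9·x^2)·Dx^3 + (11 + 29·x + 27·x^2 + 9·x^3)·Dx^4  (order 4).
h: a_k = 0, 10, -1/2, -79/6, -1/4, 251/40, -1/6, -649/560, -1/8, 11041/40320, …
ICs: h(0) = 0, h′(0) = 10, h′′(0) = -1, h′′′(0) = -79.

f: a_k = 0, 1, -1/2, 1/3, -1/4, 1/5, -1/6, 1/7, -1/8, 1/9, …
g: a_k = 0, 9, 0, -27/2, 0, 243/40, 0, -729/560, 0, 729/4480, …
Weyl lclm of L_f,L_g ⇒ L₀ (ord ≤ 4).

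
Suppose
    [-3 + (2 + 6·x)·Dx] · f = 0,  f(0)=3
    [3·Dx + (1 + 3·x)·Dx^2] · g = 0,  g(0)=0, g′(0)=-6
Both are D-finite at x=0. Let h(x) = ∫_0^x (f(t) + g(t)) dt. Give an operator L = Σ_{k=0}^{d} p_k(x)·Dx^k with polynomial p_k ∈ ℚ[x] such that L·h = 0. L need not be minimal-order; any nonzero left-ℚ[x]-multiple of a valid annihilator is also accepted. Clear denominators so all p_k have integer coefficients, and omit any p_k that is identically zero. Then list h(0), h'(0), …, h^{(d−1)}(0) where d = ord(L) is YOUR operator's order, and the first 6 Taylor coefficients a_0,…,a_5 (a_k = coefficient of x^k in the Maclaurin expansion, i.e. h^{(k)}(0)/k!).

L = 9·Dx^2 + (15 + 45·x)·Dx^3 + (2 + 12·x + 18·x^2)·Dx^4  (order 4).
h: a_k = 0, 3, -3/4, 15/8, -207/64, 3969/640, …
ICs: h(0) = 0, h′(0) = 3, h′′(0) = -3/2, h′′′(0) = 45/4.

f: a_k = 3, 9/2, -27/8, 81/16, -1215/128, 5103/256, …
g: a_k = 0, -6, 9, -18, 81/2, -486/5, …
Weyl lclm of L_f,L_g ⇒ L₀ (ord ≤ 3).
Integrate: L := L₀·Dx.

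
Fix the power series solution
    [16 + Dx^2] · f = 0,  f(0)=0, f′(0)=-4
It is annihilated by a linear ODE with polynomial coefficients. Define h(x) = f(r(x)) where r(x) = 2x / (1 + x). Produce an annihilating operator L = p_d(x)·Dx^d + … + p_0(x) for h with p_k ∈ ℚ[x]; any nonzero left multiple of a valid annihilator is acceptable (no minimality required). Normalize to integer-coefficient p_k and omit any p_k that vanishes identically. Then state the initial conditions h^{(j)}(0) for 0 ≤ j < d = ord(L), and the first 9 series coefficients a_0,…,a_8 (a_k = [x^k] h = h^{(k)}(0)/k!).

f: a_k = 0, -4, 0, 32/3, 0, -128/15, 0, 1024/315, 0, …
f∘r: x↦r, Dx↦Dx/r' in L_f ⇒ L₀.
L = 64 + (2 + 6·x + 6·x^2 + 2·x^3)·Dx + (1 + 4·x + 6·x^2 + 4·x^3 + x^4)·Dx^2  (order 2).
h: a_k = 0, -8, 8, 232/3, -248, 3464/15, 520, -758488/315, 218728/45, …
ICs: h(0) = 0, h′(0) = -8.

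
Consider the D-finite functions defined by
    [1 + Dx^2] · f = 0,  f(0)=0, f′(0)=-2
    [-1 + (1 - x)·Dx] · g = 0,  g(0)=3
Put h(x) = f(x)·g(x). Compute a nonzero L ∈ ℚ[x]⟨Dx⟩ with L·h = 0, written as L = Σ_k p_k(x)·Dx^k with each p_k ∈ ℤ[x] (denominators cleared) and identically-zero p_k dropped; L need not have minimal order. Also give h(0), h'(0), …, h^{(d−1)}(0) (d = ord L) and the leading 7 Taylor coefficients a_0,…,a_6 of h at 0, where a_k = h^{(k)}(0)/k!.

f: a_k = 0, -2, 0, 1/3, 0, -1/60, 0, …
g: a_k = 3, 3, 3, 3, 3, 3, 3, …
L₀ := L_f ⊗_s L_g (sym. prod.), ord ≤ 2.
L = (-1 + x) + 2·Dx + (-1 + x)·Dx^2  (order 2).
h: a_k = 0, -6, -6, -5, -5, -101/20, -101/20, …
ICs: h(0) = 0, h′(0) = -6.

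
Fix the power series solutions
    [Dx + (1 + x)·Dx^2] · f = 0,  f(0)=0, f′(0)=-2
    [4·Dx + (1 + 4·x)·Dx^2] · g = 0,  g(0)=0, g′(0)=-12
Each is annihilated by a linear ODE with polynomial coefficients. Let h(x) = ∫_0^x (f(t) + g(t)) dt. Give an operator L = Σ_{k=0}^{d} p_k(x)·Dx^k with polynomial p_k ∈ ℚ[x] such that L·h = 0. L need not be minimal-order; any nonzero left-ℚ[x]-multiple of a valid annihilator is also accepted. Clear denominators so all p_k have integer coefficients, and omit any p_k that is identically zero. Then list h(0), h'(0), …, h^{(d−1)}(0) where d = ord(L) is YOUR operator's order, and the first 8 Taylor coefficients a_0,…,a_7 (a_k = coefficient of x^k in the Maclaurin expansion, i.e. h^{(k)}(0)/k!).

f: a_k = 0, -2, 1, -2/3, 1/2, -2/5, 1/3, -2/7, …
g: a_k = 0, -12, 24, -64, 192, -3072/5, 2048, -49152/7, …
f+g: L₀ = lclm(L_f,L_g), ord ≤ 2+2.
∫: right-multiply L₀ by Dx.
L = 8·Dx^2 + (10 + 16·x)·Dx^3 + (1 + 5·x + 4·x^2)·Dx^4  (order 4).
h: a_k = 0, 0, -7, 25/3, -97/6, 77/2, -1537/15, 6145/21, …
ICs: h(0) = 0, h′(0) = 0, h′′(0) = -14, h′′′(0) = 50.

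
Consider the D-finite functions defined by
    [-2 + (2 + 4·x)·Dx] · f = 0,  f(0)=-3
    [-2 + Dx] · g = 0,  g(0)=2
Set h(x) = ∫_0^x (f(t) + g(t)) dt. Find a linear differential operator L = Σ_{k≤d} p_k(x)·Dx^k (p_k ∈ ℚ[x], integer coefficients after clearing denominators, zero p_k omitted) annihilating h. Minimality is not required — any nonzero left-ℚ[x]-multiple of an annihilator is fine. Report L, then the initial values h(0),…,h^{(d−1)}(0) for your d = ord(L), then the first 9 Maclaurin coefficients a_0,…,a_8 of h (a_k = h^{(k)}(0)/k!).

f: a_k = -3, -3, 3/2, -3/2, 15/8, -21/8, 63/16, -99/16, 1287/128, …
g: a_k = 2, 4, 4, 8/3, 4/3, 8/15, 8/45, 16/315, 4/315, …
f+g: L₀ = lclm(L_f,L_g), ord ≤ 1+1.
Integrate: L := L₀·Dx.
L = (6 + 8·x)·Dx + (-5 - 16·x - 16·x^2)·Dx^2 + (1 + 6·x + 8·x^2)·Dx^3  (order 3).
h: a_k = 0, -1, 1/2, 11/6, 7/24, 77/120, -251/720, 2963/5040, -30929/40320, …
ICs: h(0) = 0, h′(0) = -1, h′′(0) = 1.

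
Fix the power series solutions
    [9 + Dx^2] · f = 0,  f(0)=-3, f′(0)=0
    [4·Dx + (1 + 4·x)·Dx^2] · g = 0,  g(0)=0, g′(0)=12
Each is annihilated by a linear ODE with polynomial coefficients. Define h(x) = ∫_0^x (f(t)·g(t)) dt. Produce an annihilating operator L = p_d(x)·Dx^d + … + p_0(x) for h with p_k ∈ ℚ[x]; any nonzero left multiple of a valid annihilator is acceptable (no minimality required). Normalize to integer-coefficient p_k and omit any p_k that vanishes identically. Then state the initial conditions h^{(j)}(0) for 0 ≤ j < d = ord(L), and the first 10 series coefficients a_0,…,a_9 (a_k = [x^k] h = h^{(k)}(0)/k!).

f: a_k = -3, 0, 27/2, 0, -81/8, 0, 243/80, 0, -2187/4480, 0, …
g: a_k = 0, 12, -24, 64, -192, 3072/5, -2048, 49152/7, -24576, 262144/3, …
L₀ := L_f ⊗_s L_g (sym. prod.), ord ≤ 4.
Integrate: L := L₀·Dx.
L = (-2043 - 1296·x + 44064·x^2 + 186624·x^3 + 186624·x^4)·Dx + (72 + 5472·x + 31104·x^2 + 41472·x^3)·Dx^2 + (-182 + 864·x + 12096·x^2 + 41472·x^3 + 41472·x^4)·Dx^3 + (8 + 608·x + 3456·x^2 + 4608·x^3)·Dx^4 + (5 + 112·x + 800·x^2 + 2304·x^3 + 2304·x^4)·Dx^5  (order 5).
h: a_k = 0, 0, -18, 24, -15/2, 252/5, -3669/20, 3795/7, -1873521/1120, 53279/10, …
ICs: h(0) = 0, h′(0) = 0, h′′(0) = -36, h′′′(0) = 144, h′′′′(0) = -180.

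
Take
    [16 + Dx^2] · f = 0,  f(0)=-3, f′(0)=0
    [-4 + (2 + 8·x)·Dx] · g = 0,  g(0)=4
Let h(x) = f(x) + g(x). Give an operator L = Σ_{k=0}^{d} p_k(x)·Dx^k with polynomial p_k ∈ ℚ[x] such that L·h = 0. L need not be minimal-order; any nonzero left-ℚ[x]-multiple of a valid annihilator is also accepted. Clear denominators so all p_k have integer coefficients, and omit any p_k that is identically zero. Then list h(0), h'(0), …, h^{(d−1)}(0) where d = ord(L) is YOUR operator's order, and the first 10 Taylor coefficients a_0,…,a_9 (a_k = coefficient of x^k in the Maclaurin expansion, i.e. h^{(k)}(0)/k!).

L = (-224 - 1024·x - 2048·x^2) + (48 + 704·x + 3072·x^2 + 4096·x^3)·Dx + (-14 - 64·x - 128·x^2)·Dx^2 + (3 + 44·x + 192·x^2 + 256·x^3)·Dx^3  (order 3).
h: a_k = 1, 8, 16, 16, -72, 112, -4784/15, 1056, -360872/105, 11440, …
ICs: h(0) = 1, h′(0) = 8, h′′(0) = 32.

f: a_k = -3, 0, 24, 0, -32, 0, 256/15, 0, -512/105, 0, …
g: a_k = 4, 8, -8, 16, -40, 112, -336, 1056, -3432, 11440, …
Weyl lclm of L_f,L_g ⇒ L₀ (ord ≤ 3).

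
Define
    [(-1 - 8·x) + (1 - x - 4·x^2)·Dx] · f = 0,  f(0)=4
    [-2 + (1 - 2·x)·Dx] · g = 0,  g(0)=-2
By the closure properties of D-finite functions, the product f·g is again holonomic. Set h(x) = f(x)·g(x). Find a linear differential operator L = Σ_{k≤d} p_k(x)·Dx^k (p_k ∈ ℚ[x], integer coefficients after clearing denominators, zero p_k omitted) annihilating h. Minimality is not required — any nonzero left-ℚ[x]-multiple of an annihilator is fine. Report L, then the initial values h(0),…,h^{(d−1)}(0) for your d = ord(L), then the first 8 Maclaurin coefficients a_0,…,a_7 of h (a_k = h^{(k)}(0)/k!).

f: a_k = 4, 4, 20, 36, 116, 260, 724, 1764, …
g: a_k = -2, -4, -8, -16, -32, -64, -128, -256, …
Product ⇒ symmetric product L₀, ord ≤ 1.
L = (-3 - 4·x + 24·x^2) + (1 - 3·x - 2·x^2 + 8·x^3)·Dx  (order 1).
h: a_k = -8, -24, -88, -248, -728, -1976, -5400, -14328, …
ICs: h(0) = -8.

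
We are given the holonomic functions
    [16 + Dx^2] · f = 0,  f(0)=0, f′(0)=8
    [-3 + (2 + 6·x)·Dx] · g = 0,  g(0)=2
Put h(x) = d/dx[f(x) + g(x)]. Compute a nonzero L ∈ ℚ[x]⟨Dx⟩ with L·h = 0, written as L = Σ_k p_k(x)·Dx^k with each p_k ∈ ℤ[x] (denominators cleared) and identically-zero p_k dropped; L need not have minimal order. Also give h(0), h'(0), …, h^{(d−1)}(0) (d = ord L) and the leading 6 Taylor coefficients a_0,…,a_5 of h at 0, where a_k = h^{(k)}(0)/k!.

f: a_k = 0, 8, 0, -64/3, 0, 256/15, …
g: a_k = 2, 3, -9/4, 27/8, -405/64, 1701/128, …
Sum ⇒ L₀ = lclm(L_f,L_g) in ℚ(x)⟨Dx⟩.
Differentiate: ansatz ord ≤ ord L₀ ⇒ L.
L = (-9552 - 18432·x - 27648·x^2) + (-2912 - 21024·x - 55296·x^2 - 55296·x^3)·Dx + (-597 - 1152·x - 1728·x^2)·Dx^2 + (-182 - 1314·x - 3456·x^2 - 3456·x^3)·Dx^3  (order 3).
h: a_k = 11, -9/2, -431/8, -405/16, 58283/384, -45927/256, …
ICs: h(0) = 11, h′(0) = -9/2, h′′(0) = -431/4.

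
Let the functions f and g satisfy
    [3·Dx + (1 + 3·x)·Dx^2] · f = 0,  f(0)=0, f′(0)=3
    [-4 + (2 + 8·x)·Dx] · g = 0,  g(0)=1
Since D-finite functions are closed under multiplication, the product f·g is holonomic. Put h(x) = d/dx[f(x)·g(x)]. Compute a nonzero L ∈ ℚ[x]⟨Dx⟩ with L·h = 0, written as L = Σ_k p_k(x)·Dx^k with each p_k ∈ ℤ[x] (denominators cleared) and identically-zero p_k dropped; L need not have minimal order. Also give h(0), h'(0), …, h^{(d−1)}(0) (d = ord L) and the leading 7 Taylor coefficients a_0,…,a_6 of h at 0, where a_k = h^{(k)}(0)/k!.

f: a_k = 0, 3, -9/2, 9, -81/4, 243/5, -243/2, …
g: a_k = 1, 2, -2, 4, -10, 28, -84, …
L₀ := L_f ⊗_s L_g (sym. prod.), ord ≤ 2.
h=h₀': d/dx-closure on L₀ ⇒ L.
L = (4 + 24·x + 24·x^2) + (8 + 74·x + 216·x^2 + 192·x^3)·Dx + (1 + 13·x + 62·x^2 + 128·x^3 + 96·x^4)·Dx^2  (order 2).
h: a_k = 3, 3, -18, 75, -579/2, 5436/5, -20187/5, …
ICs: h(0) = 3, h′(0) = 3.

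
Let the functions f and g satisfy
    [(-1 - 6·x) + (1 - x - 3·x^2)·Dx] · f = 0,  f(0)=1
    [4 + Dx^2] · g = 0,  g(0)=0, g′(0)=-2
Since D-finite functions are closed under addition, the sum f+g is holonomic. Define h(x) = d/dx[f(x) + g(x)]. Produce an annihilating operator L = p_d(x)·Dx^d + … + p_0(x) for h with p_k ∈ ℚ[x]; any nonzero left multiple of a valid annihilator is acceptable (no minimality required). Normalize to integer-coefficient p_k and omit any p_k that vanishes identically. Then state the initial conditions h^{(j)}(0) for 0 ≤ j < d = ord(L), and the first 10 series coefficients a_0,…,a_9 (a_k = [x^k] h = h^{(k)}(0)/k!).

f: a_k = 1, 1, 4, 7, 19, 40, 97, 217, 508, 1159, …
g: a_k = 0, -2, 0, 4/3, 0, -4/15, 0, 8/315, 0, -4/2835, …
h₀=f+g: left-lcm gives L₀, ord ≤ 3.
h=h₀': d/dx-closure on L₀ ⇒ L.
L = (976 + 5056·x + 17104·x^2 + 11760·x^3 + 18720·x^4 + 3888·x^5 + 3888·x^6) + (-92 - 516·x + 372·x^2 + 1232·x^3 + 2280·x^4 + 3240·x^5 + 1512·x^6 + 1296·x^7)·Dx + (244 + 1264·x + 4276·x^2 + 2940·x^3 + 4680·x^4 + 972·x^5 + 972·x^6)·Dx^2 + (-23 - 129·x + 93·x^2 + 308·x^3 + 570·x^4 + 810·x^5 + 378·x^6 + 324·x^7)·Dx^3  (order 3).
h: a_k = -1, 8, 25, 76, 596/3, 582, 68363/45, 4064, 3285761/315, 26830, …
ICs: h(0) = -1, h′(0) = 8, h′′(0) = 50.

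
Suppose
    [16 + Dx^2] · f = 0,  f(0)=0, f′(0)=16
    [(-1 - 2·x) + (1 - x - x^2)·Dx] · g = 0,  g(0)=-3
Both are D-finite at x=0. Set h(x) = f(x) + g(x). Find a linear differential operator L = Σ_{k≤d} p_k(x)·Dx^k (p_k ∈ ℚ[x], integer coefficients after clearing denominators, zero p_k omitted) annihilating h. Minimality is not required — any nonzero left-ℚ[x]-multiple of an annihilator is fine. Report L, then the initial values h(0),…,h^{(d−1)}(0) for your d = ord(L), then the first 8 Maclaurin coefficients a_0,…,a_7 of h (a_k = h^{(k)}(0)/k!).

L = (-272 - 384·x + 352·x^2 - 192·x^3 - 640·x^4 - 256·x^5) + (160 - 368·x - 32·x^2 + 544·x^3 - 48·x^4 - 384·x^5 - 128·x^6)·Dx + (-17 - 24·x + 22·x^2 - 12·x^3 - 40·x^4 - 16·x^5)·Dx^2 + (10 - 23·x - 2·x^2 + 34·x^3 - 3·x^4 - 24·x^5 - 8·x^6)·Dx^3  (order 3).
h: a_k = -3, 13, -6, -155/3, -15, 152/15, -39, -23941/315, …
ICs: h(0) = -3, h′(0) = 13, h′′(0) = -12.

f: a_k = 0, 16, 0, -128/3, 0, 512/15, 0, -4096/315, …
g: a_k = -3, -3, -6, -9, -15, -24, -39, -63, …
Sum ⇒ L₀ = lclm(L_f,L_g) in ℚ(x)⟨Dx⟩.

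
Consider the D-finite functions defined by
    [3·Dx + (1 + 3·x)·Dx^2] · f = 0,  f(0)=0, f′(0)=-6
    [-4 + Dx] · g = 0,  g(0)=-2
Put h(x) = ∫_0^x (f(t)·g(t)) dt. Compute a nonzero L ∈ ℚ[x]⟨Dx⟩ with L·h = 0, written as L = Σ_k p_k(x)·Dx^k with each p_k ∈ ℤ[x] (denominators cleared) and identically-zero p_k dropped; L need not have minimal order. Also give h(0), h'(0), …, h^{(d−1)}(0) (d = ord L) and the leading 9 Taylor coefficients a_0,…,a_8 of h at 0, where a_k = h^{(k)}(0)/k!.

L = (4 + 48·x)·Dx + (-5 - 24·x)·Dx^2 + (1 + 3·x)·Dx^3  (order 3).
h: a_k = 0, 0, 6, 10, 15, 47/5, 236/15, -62/7, 7759/210, …
ICs: h(0) = 0, h′(0) = 0, h′′(0) = 12.

f: a_k = 0, -6, 9, -18, 81/2, -486/5, 243, -4374/7, 6561/4, …
g: a_k = -2, -8, -16, -64/3, -64/3, -256/15, -512/45, -2048/315, -1024/315, …
f·g: L₀ = L_f ⊗_s L_g, ord ≤ 2·1.
∫: right-multiply L₀ by Dx.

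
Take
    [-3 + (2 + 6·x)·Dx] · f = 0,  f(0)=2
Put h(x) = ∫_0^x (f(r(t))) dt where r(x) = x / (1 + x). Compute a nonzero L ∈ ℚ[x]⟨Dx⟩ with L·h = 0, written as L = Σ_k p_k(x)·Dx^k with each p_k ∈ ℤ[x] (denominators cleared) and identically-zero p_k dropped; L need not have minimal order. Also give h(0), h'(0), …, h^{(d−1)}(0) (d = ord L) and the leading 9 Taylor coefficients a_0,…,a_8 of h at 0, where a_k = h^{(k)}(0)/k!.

f: a_k = 2, 3, -9/4, 27/8, -405/64, 1701/128, -15309/512, 72171/1024, -2814669/16384, …
L₀ from L_f via x↦r, Dx↦r'^{-1}Dx.
h=∫h₀ ⇒ L = L₀·Dx.
L = -3·Dx + (2 + 10·x + 8·x^2)·Dx^2  (order 2).
h: a_k = 0, 2, 3/2, -7/4, 87/32, -1677/320, 3023/256, -106305/3584, 658335/8192, …
ICs: h(0) = 0, h′(0) = 2.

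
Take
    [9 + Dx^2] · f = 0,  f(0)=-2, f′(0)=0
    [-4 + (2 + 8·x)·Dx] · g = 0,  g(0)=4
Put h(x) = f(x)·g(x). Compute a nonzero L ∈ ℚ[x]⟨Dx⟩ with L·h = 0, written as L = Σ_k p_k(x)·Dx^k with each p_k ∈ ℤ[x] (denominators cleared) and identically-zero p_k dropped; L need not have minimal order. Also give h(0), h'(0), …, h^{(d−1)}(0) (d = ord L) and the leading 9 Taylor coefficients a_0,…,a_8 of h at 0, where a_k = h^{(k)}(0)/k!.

L = (21 + 72·x + 144·x^2) + (-4 - 16·x)·Dx + (1 + 8·x + 16·x^2)·Dx^2  (order 2).
h: a_k = -8, -16, 52, 40, -19, -134, 3741/10, -5979/5, 2291799/560, …
ICs: h(0) = -8, h′(0) = -16.

f: a_k = -2, 0, 9, 0, -27/4, 0, 81/40, 0, -729/2240, …
g: a_k = 4, 8, -8, 16, -40, 112, -336, 1056, -3432, …
L₀ := L_f ⊗_s L_g (sym. prod.), ord ≤ 2.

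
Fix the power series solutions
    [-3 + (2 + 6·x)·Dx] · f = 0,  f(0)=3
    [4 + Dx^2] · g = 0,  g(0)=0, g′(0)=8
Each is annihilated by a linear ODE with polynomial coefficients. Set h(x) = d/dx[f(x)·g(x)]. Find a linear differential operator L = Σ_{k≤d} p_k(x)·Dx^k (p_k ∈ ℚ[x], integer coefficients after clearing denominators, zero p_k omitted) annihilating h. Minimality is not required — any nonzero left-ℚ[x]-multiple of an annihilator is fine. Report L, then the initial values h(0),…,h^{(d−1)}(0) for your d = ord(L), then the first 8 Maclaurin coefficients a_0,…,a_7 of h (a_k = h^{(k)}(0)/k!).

f: a_k = 3, 9/2, -27/8, 81/16, -1215/128, 5103/256, -45927/1024, 216513/2048, …
g: a_k = 0, 8, 0, -16/3, 0, 16/15, 0, -32/315, …
Sym-product of L_f,L_g gives L₀ (≤ ord 2).
Derive L from L₀ (diff closure).
L = (1453 + 11712·x + 26784·x^2 + 27648·x^3 + 20736·x^4) + (132 - 756·x - 5184·x^2 - 5184·x^3)·Dx + (172 + 1416·x + 4428·x^2 + 6912·x^3 + 5184·x^4)·Dx^2  (order 2).
h: a_k = 24, 72, -129, 66, -4379/16, 65889/80, -838883/384, 6669683/1120, …
ICs: h(0) = 24, h′(0) = 72.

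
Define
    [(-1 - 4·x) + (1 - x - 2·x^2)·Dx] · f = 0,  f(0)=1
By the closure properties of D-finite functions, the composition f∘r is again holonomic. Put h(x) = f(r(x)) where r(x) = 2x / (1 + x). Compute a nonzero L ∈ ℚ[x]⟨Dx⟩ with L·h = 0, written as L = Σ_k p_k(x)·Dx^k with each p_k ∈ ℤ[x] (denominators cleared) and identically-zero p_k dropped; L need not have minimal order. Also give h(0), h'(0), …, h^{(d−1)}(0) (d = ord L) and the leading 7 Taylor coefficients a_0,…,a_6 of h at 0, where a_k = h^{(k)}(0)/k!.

L = (2 + 18·x) + (-1 - x + 9·x^2 + 9·x^3)·Dx  (order 1).
h: a_k = 1, 2, 10, 18, 90, 162, 810, …
ICs: h(0) = 1.

f: a_k = 1, 1, 3, 5, 11, 21, 43, …
L₀ from L_f via x↦r, Dx↦r'^{-1}Dx.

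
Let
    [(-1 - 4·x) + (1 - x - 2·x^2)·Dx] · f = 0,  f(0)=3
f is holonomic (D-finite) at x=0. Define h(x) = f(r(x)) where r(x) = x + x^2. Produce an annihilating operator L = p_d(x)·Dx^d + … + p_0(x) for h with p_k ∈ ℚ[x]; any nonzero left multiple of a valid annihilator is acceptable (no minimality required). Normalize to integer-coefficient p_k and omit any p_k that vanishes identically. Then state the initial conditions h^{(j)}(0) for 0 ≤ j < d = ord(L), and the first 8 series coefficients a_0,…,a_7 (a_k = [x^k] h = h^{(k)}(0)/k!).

f: a_k = 3, 3, 9, 15, 33, 63, 129, 255, …
h₀=f(r): pull back L_f along r ⇒ L₀.
L = (1 + 6·x + 12·x^2 + 8·x^3) + (-1 + x + 3·x^2 + 4·x^3 + 2·x^4)·Dx  (order 1).
h: a_k = 3, 3, 12, 33, 87, 240, 657, 1791, …
ICs: h(0) = 3.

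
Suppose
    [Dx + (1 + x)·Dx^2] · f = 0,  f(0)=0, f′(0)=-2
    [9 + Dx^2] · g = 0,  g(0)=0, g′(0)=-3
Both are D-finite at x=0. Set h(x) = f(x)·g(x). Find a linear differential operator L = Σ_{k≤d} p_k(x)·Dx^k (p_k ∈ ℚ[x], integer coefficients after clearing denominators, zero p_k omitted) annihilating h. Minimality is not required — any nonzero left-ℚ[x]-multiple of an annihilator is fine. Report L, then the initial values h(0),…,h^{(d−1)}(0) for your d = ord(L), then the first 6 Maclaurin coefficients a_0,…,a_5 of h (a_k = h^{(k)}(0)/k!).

f: a_k = 0, -2, 1, -2/3, 1/2, -2/5, …
g: a_k = 0, -3, 0, 9/2, 0, -81/40, …
f·g: L₀ = L_f ⊗_s L_g, ord ≤ 2·2.
L = (2493 + 10854·x + 17091·x^2 + 11664·x^3 + 2916·x^4) + (612 + 1908·x + 1944·x^2 + 648·x^3)·Dx + (592 + 2484·x + 3834·x^2 + 2592·x^3 + 648·x^4)·Dx^2 + (68 + 212·x + 216·x^2 + 72·x^3)·Dx^3 + (35 + 142·x + 215·x^2 + 144·x^3 + 36·x^4)·Dx^4  (order 4).
h: a_k = 0, 0, 6, -3, -7, 3, …
ICs: h(0) = 0, h′(0) = 0, h′′(0) = 12, h′′′(0) = -18.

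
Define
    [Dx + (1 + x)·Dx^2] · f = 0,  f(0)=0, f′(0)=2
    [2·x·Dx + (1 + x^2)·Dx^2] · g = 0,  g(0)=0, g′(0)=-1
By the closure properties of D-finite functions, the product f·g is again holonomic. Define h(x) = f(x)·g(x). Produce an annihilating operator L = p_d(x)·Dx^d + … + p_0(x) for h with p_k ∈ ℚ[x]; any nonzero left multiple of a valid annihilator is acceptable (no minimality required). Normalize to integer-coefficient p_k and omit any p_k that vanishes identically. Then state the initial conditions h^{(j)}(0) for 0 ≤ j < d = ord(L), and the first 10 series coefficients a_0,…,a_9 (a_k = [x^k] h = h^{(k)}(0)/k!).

f: a_k = 0, 2, -1, 2/3, -1/2, 2/5, -1/3, 2/7, -1/4, 2/9, …
g: a_k = 0, -1, 0, 1/3, 0, -1/5, 0, 1/7, 0, -1/9, …
h₀=f·g: eliminate ⇒ L₀, order ≤ 2·2.
L = (24 + 44·x + 80·x^2 + 156·x^3 + 120·x^4 + 52·x^5 + 4·x^7)·Dx + (18 + 124·x + 308·x^2 + 484·x^3 + 544·x^4 + 372·x^5 + 140·x^6 + 12·x^7 + 14·x^8)·Dx^2 + (12 + 64·x + 192·x^2 + 312·x^3 + 360·x^4 + 312·x^5 + 192·x^6 + 72·x^7 + 12·x^8 + 8·x^9)·Dx^3 + (5 + 18·x + 37·x^2 + 56·x^3 + 66·x^4 + 60·x^5 + 42·x^6 + 24·x^7 + 9·x^8 + 2·x^9 + x^10)·Dx^4  (order 4).
h: a_k = 0, 0, -2, 1, 0, 1/6, -26/45, 11/30, 0, 121/1260, …
ICs: h(0) = 0, h′(0) = 0, h′′(0) = -4, h′′′(0) = 6.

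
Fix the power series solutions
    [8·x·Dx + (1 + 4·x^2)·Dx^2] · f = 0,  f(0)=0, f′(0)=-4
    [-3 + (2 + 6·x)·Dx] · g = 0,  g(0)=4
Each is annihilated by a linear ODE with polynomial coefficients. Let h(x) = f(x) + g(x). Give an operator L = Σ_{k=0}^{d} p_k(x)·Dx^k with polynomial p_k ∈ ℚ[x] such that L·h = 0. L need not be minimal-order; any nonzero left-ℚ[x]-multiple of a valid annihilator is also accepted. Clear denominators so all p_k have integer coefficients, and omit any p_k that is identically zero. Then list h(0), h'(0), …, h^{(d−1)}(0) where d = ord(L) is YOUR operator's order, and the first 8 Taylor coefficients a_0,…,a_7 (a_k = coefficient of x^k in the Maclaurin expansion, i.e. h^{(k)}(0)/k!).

L = (-48 - 360·x + 576·x^2 + 864·x^3)·Dx + (-59 - 192·x - 120·x^2 + 2304·x^3 + 3024·x^4)·Dx^2 + (-6 + 14·x + 144·x^2 + 272·x^3 + 672·x^4 + 864·x^5)·Dx^3  (order 3).
h: a_k = 4, 2, -9/2, 145/12, -405/32, 4409/320, -15309/256, 636269/3584, …
ICs: h(0) = 4, h′(0) = 2, h′′(0) = -9.

f: a_k = 0, -4, 0, 16/3, 0, -64/5, 0, 256/7, …
g: a_k = 4, 6, -9/2, 27/4, -405/32, 1701/64, -15309/256, 72171/512, …
f+g: L₀ = lclm(L_f,L_g), ord ≤ 2+1.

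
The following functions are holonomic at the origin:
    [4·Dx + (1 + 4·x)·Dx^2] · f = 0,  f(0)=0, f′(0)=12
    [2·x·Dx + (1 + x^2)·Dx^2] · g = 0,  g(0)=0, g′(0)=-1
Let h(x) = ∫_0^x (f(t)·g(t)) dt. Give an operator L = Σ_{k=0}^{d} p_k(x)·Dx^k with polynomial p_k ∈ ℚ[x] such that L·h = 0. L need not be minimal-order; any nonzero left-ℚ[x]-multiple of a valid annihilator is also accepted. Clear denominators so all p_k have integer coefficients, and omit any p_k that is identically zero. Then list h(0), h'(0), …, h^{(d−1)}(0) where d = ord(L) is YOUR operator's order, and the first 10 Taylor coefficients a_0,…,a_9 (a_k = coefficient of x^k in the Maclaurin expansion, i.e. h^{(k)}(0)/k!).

L = (144 + 896·x + 560·x^2 + 2304·x^3 + 1920·x^4 + 3328·x^5 + 256·x^7)·Dx^2 + (132 + 304·x + 2252·x^2 + 4144·x^3 + 8896·x^4 + 5952·x^5 + 8960·x^6 + 192·x^7 + 896·x^8)·Dx^3 + (72 + 376·x + 912·x^2 + 2808·x^3 + 3720·x^4 + 6288·x^5 + 3072·x^6 + 4368·x^7 + 192·x^8 + 512·x^9)·Dx^4 + (5 + 48·x + 178·x^2 + 416·x^3 + 729·x^4 + 720·x^5 + 1008·x^6 + 384·x^7 + 516·x^8 + 32·x^9 + 64·x^10)·Dx^5  (order 5).
h: a_k = 0, 0, 0, -4, 6, -12, 92/3, -1276/15, 1243/5, -2276/3, …
ICs: h(0) = 0, h′(0) = 0, h′′(0) = 0, h′′′(0) = -24, h′′′′(0) = 144.

f: a_k = 0, 12, -24, 64, -192, 3072/5, -2048, 49152/7, -24576, 262144/3, …
g: a_k = 0, -1, 0, 1/3, 0, -1/5, 0, 1/7, 0, -1/9, …
h₀=f·g: eliminate ⇒ L₀, order ≤ 2·2.
h=∫h₀ ⇒ L = L₀·Dx.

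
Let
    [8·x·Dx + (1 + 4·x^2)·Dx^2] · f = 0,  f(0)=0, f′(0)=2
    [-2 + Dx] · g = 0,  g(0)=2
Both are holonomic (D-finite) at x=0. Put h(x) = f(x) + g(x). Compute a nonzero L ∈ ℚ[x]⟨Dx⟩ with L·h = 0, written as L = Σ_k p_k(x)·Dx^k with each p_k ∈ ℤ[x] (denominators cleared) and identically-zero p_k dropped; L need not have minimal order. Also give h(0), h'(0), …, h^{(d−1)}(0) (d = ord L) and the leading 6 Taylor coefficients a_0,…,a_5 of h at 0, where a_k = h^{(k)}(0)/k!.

L = (8 - 32·x - 32·x^2)·Dx + (-6 + 12·x + 8·x^2 - 16·x^3)·Dx^2 + (1 + 2·x + 4·x^2 + 8·x^3)·Dx^3  (order 3).
h: a_k = 2, 6, 4, 0, 4/3, 104/15, …
ICs: h(0) = 2, h′(0) = 6, h′′(0) = 8.

f: a_k = 0, 2, 0, -8/3, 0, 32/5, …
g: a_k = 2, 4, 4, 8/3, 4/3, 8/15, …
L₀ := lclm(L_f,L_g); ord L₀ ≤ 2+1.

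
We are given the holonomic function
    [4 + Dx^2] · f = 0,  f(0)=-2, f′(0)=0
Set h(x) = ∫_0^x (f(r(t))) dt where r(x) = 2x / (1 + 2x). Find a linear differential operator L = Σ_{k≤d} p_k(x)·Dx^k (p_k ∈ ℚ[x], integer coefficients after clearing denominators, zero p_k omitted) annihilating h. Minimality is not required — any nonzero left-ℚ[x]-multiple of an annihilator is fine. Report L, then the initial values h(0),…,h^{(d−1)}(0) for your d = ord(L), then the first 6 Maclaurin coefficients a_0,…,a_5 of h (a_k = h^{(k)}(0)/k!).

f: a_k = -2, 0, 4, 0, -4/3, 0, …
Substitute x→r, Dx→(1/r')Dx; clear ⇒ L₀.
Integrate: L := L₀·Dx.
L = 16·Dx + (4 + 24·x + 48·x^2 + 32·x^3)·Dx^2 + (1 + 8·x + 24·x^2 + 32·x^3 + 16·x^4)·Dx^3  (order 3).
h: a_k = 0, -2, 0, 16/3, -16, 512/15, …
ICs: h(0) = 0, h′(0) = -2, h′′(0) = 0.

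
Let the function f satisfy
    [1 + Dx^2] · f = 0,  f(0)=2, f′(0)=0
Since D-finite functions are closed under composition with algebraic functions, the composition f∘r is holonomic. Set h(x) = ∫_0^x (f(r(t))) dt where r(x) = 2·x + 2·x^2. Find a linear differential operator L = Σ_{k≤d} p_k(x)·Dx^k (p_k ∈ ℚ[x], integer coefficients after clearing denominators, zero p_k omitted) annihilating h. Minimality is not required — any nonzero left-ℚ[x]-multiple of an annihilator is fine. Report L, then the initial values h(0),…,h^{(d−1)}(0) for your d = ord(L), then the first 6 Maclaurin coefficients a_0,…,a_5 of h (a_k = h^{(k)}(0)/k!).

f: a_k = 2, 0, -1, 0, 1/12, 0, …
f∘r: x↦r, Dx↦Dx/r' in L_f ⇒ L₀.
h=∫₀ˣh₀: take L = L₀·Dx.
L = (4 + 24·x + 48·x^2 + 32·x^3)·Dx - 2·Dx^2 + (1 + 2·x)·Dx^3  (order 3).
h: a_k = 0, 2, 0, -4/3, -2, -8/15, …
ICs: h(0) = 0, h′(0) = 2, h′′(0) = 0.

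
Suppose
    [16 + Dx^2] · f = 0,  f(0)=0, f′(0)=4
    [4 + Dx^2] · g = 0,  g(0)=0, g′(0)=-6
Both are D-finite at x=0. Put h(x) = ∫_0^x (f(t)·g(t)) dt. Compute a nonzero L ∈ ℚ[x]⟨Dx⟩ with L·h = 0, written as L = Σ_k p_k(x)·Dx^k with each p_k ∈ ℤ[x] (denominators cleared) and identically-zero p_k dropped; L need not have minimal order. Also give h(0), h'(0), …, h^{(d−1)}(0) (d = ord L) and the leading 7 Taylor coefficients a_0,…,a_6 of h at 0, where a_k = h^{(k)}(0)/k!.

L = 144·Dx + 40·Dx^3 + Dx^5  (order 5).
h: a_k = 0, 0, 0, -8, 0, 16, 0, …
ICs: h(0) = 0, h′(0) = 0, h′′(0) = 0, h′′′(0) = -48, h′′′′(0) = 0.

f: a_k = 0, 4, 0, -32/3, 0, 128/15, 0, …
g: a_k = 0, -6, 0, 4, 0, -4/5, 0, …
f·g: L₀ = L_f ⊗_s L_g, ord ≤ 2·2.
Integrate: L := L₀·Dx.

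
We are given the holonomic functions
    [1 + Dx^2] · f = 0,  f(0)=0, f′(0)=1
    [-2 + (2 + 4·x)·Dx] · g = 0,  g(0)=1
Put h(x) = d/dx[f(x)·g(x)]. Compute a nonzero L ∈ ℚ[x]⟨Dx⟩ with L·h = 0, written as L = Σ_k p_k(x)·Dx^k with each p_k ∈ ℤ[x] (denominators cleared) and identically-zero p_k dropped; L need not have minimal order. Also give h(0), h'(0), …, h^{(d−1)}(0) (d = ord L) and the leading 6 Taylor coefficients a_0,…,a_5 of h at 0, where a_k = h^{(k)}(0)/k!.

L = (2 + 12·x + 16·x^2 + 8·x^3 + 4·x^4) + (1 - 6·x^2 - 4·x^3)·Dx + (1 + 5·x + 9·x^2 + 8·x^3 + 4·x^4)·Dx^2  (order 2).
h: a_k = 1, 2, -2, 4/3, -8/3, 24/5, …
ICs: h(0) = 1, h′(0) = 2.

f: a_k = 0, 1, 0, -1/6, 0, 1/120, …
g: a_k = 1, 1, -1/2, 1/2, -5/8, 7/8, …
f·g: L₀ = L_f ⊗_s L_g, ord ≤ 2·1.
h=h₀': d/dx-closure on L₀ ⇒ L.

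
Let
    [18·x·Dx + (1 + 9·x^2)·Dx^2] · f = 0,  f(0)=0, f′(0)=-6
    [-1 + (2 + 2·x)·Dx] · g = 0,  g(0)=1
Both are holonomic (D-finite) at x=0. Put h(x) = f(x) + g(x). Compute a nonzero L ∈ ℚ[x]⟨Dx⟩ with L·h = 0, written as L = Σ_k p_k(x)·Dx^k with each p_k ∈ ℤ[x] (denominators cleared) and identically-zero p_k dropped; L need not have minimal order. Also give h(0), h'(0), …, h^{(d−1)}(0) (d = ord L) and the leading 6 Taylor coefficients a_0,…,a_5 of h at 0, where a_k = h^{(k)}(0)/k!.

L = (-36 - 90·x + 972·x^2 + 486·x^3)·Dx + (-75 - 144·x + 1818·x^2 + 3888·x^3 + 1701·x^4)·Dx^2 + (-2 + 70·x + 108·x^2 + 684·x^3 + 1134·x^4 + 486·x^5)·Dx^3  (order 3).
h: a_k = 1, -11/2, -1/8, 289/16, -5/128, -124381/1280, …
ICs: h(0) = 1, h′(0) = -11/2, h′′(0) = -1/4.

f: a_k = 0, -6, 0, 18, 0, -486/5, …
g: a_k = 1, 1/2, -1/8, 1/16, -5/128, 7/256, …
h₀=f+g: left-lcm gives L₀, ord ≤ 3.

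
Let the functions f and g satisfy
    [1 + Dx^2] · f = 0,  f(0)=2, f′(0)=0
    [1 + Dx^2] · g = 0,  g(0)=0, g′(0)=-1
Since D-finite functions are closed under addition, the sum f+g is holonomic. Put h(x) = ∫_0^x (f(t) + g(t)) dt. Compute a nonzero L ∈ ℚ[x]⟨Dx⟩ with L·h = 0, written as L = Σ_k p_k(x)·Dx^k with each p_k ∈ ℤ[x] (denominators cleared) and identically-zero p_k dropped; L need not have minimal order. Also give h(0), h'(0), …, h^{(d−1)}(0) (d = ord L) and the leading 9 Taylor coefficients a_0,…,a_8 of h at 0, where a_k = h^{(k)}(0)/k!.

f: a_k = 2, 0, -1, 0, 1/12, 0, -1/360, 0, 1/20160, …
g: a_k = 0, -1, 0, 1/6, 0, -1/120, 0, 1/5040, 0, …
Sum ⇒ L₀ = lclm(L_f,L_g) in ℚ(x)⟨Dx⟩.
h=∫h₀ ⇒ L = L₀·Dx.
L = Dx + Dx^3  (order 3).
h: a_k = 0, 2, -1/2, -1/3, 1/24, 1/60, -1/720, -1/2520, 1/40320, …
ICs: h(0) = 0, h′(0) = 2, h′′(0) = -1.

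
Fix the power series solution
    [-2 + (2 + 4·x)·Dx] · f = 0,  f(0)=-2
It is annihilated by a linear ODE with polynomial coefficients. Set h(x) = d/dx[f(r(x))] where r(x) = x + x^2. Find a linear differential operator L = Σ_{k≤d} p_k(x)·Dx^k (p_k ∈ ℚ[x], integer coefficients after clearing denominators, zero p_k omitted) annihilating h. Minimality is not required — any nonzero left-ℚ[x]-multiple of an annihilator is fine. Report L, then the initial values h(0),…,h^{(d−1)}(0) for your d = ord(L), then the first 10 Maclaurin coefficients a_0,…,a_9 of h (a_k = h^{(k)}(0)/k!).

L = 1 + (-1 - 4·x - 6·x^2 - 4·x^3)·Dx  (order 1).
h: a_k = -2, -2, 3, -3, 5/4, 9/4, -49/8, 61/8, -243/64, -395/64, …
ICs: h(0) = -2.

f: a_k = -2, -2, 1, -1, 5/4, -7/4, 21/8, -33/8, 429/64, -715/64, …
Substitute x→r, Dx→(1/r')Dx; clear ⇒ L₀.
h₀' ⇒ L via d/dx closure of L₀.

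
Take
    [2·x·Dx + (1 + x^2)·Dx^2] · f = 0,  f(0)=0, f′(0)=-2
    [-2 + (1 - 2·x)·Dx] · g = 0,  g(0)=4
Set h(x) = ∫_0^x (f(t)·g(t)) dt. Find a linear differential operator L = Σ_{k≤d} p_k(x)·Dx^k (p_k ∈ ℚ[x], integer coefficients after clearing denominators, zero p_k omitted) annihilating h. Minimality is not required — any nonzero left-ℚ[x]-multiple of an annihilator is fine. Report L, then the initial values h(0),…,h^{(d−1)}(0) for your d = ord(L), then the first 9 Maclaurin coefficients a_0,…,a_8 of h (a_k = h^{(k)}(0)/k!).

L = 4·x·Dx + (4 - 2·x + 8·x^2)·Dx^2 + (-1 + 2·x - x^2 + 2·x^3)·Dx^3  (order 3).
h: a_k = 0, 0, -4, -16/3, -22/3, -176/15, -892/45, -3568/105, -6229/105, …
ICs: h(0) = 0, h′(0) = 0, h′′(0) = -8.

f: a_k = 0, -2, 0, 2/3, 0, -2/5, 0, 2/7, 0, …
g: a_k = 4, 8, 16, 32, 64, 128, 256, 512, 1024, …
h₀=f·g: eliminate ⇒ L₀, order ≤ 2·1.
Integrate: L := L₀·Dx.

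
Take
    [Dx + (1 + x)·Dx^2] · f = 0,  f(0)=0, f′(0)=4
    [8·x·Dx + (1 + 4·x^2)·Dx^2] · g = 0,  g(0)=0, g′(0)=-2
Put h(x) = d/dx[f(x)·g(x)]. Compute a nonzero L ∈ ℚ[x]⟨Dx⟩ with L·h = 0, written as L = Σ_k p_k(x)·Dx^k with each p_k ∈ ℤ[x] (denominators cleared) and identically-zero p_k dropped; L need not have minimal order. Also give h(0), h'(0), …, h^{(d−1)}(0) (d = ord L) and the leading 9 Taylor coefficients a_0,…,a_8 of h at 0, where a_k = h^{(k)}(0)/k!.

L = (288 + 560·x + 3584·x^2 + 8640·x^3 + 7680·x^4 + 3328·x^5 + 1024·x^7) + (258 + 1840·x + 6992·x^2 + 19264·x^3 + 29440·x^4 + 23808·x^5 + 8960·x^6 + 3072·x^7 + 3584·x^8)·Dx + (36 + 628·x + 2496·x^2 + 6192·x^3 + 12288·x^4 + 15936·x^5 + 12288·x^6 + 5376·x^7 + 3072·x^8 + 2048·x^9)·Dx^2 + (17 + 66·x + 241·x^2 + 608·x^3 + 1152·x^4 + 1728·x^5 + 2016·x^6 + 1536·x^7 + 768·x^8 + 512·x^9 + 256·x^10)·Dx^3  (order 3).
h: a_k = 0, -16, 12, 32, -50/3, -2128/15, 1204/15, 2624/5, -9749/35, …
ICs: h(0) = 0, h′(0) = -16, h′′(0) = 24.

f: a_k = 0, 4, -2, 4/3, -1, 4/5, -2/3, 4/7, -1/2, …
g: a_k = 0, -2, 0, 8/3, 0, -32/5, 0, 128/7, 0, …
Product ⇒ symmetric product L₀, ord ≤ 4.
Derive L from L₀ (diff closure).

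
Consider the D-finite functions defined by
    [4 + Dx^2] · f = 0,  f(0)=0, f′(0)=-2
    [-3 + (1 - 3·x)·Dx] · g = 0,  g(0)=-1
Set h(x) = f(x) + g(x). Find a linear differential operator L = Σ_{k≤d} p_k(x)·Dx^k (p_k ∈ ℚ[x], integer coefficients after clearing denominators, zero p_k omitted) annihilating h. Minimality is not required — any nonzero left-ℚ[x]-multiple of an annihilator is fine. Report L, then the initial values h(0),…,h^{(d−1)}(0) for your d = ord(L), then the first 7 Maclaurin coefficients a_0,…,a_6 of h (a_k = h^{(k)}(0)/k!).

f: a_k = 0, -2, 0, 4/3, 0, -4/15, 0, …
g: a_k = -1, -3, -9, -27, -81, -243, -729, …
L₀ := lclm(L_f,L_g); ord L₀ ≤ 2+1.
L = (-348 + 144·x - 216·x^2) + (44 - 180·x + 216·x^2 - 216·x^3)·Dx + (-87 + 36·x - 54·x^2)·Dx^2 + (11 - 45·x + 54·x^2 - 54·x^3)·Dx^3  (order 3).
h: a_k = -1, -5, -9, -77/3, -81, -3649/15, -729, …
ICs: h(0) = -1, h′(0) = -5, h′′(0) = -18.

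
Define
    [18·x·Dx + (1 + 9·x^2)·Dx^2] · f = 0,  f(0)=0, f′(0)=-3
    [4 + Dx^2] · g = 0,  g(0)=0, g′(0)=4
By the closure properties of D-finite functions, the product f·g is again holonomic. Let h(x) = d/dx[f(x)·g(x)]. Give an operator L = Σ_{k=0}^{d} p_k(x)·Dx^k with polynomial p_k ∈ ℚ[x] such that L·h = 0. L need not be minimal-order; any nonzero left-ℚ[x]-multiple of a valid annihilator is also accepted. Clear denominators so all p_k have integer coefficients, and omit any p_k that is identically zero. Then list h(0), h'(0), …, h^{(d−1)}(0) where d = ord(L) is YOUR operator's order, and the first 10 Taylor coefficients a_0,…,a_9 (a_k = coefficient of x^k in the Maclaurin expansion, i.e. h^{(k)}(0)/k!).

L = (52480 + 1115424·x^2 + 18751824·x^4 + 15209856·x^6 + 3464208·x^8 - 11337408·x^10 + 34012224·x^12) + (31032·x + 1320624·x^3 + 10701720·x^5 + 13646880·x^7 + 18895680·x^9 + 34012224·x^11)·Dx + (13640 + 300780·x^2 + 4978584·x^4 + 5269212·x^6 + 3621672·x^8 + 2834352·x^10 + 17006112·x^12)·Dx^2 + (7758·x + 330156·x^3 + 2675430·x^5 + 3411720·x^7 + 4723920·x^9 + 8503056·x^11)·Dx^3 + (130 + 5481·x^2 + 72657·x^4 + 366687·x^6 + 688905·x^8 + 1417176·x^10 + 2125764·x^12)·Dx^4  (order 4).
h: a_k = 0, -24, 0, 176, 0, -1320, 0, 166112/15, 0, -90791144/945, …
ICs: h(0) = 0, h′(0) = -24, h′′(0) = 0, h′′′(0) = 1056.

f: a_k = 0, -3, 0, 9, 0, -243/5, 0, 2187/7, 0, -2187, …
g: a_k = 0, 4, 0, -8/3, 0, 8/15, 0, -16/315, 0, 8/2835, …
L₀ := L_f ⊗_s L_g (sym. prod.), ord ≤ 4.
h₀' ⇒ L via d/dx closure of L₀.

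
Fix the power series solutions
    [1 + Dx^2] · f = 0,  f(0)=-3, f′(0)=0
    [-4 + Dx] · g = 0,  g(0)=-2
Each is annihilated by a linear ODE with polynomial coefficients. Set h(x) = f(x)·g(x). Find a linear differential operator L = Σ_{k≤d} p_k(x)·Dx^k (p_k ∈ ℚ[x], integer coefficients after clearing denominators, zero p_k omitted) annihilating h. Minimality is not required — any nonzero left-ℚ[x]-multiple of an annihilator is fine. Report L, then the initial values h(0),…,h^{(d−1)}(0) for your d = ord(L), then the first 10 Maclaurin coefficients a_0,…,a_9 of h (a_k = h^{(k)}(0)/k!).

f: a_k = -3, 0, 3/2, 0, -1/8, 0, 1/240, 0, -1/13440, 0, …
g: a_k = -2, -8, -16, -64/3, -64/3, -256/15, -512/45, -2048/315, -1024/315, -4096/2835, …
f·g: L₀ = L_f ⊗_s L_g, ord ≤ 2·1.
L = 17 - 8·Dx + Dx^2  (order 2).
h: a_k = 6, 24, 45, 52, 161/4, 101/5, 33/8, -727/210, -31679/6720, -50999/15120, …
ICs: h(0) = 6, h′(0) = 24.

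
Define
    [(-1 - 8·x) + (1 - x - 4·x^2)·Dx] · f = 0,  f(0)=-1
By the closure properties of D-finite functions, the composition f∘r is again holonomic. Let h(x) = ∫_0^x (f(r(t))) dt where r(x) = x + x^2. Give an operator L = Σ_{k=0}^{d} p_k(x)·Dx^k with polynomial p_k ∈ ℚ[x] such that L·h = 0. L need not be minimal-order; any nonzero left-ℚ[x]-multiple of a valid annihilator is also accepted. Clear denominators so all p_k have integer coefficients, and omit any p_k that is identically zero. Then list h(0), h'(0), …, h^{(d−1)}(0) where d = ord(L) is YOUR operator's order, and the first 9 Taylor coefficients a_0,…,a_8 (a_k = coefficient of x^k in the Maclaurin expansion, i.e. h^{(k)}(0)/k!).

L = (1 + 10·x + 24·x^2 + 16·x^3)·Dx + (-1 + x + 5·x^2 + 8·x^3 + 4·x^4)·Dx^2  (order 2).
h: a_k = 0, -1, -1/2, -2, -19/4, -61/5, -104/3, -689/7, -2293/8, …
ICs: h(0) = 0, h′(0) = -1.

f: a_k = -1, -1, -5, -9, -29, -65, -181, -441, -1165, …
Change of var in L_f (x↦r) gives L₀.
∫: right-multiply L₀ by Dx.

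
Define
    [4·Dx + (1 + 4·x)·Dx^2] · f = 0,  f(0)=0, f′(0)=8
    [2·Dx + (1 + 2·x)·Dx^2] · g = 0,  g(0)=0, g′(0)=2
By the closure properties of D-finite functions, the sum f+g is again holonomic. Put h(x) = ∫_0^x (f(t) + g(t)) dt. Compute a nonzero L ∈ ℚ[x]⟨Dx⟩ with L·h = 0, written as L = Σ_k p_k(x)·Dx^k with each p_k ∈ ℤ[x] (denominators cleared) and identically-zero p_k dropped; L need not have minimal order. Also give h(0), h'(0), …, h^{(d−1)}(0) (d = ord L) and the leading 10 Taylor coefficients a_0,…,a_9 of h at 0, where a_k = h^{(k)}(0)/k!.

f: a_k = 0, 8, -16, 128/3, -128, 2048/5, -4096/3, 32768/7, -16384, 524288/9, …
g: a_k = 0, 2, -2, 8/3, -4, 32/5, -32/3, 128/7, -32, 512/9, …
Sum ⇒ L₀ = lclm(L_f,L_g) in ℚ(x)⟨Dx⟩.
h=∫h₀ ⇒ L = L₀·Dx.
L = 16·Dx^2 + (12 + 32·x)·Dx^3 + (1 + 6·x + 8·x^2)·Dx^4  (order 4).
h: a_k = 0, 0, 5, -6, 34/3, -132/5, 208/3, -1376/7, 4112/7, -1824, …
ICs: h(0) = 0, h′(0) = 0, h′′(0) = 10, h′′′(0) = -36.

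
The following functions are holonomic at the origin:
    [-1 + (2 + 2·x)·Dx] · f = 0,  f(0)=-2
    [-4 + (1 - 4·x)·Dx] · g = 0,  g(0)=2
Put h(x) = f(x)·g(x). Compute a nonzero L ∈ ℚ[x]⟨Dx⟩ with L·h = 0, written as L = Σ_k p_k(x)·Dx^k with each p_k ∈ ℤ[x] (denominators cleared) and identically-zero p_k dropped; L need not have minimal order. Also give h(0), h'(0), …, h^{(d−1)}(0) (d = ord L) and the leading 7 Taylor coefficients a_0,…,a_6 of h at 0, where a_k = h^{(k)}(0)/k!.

L = (9 + 4·x) + (-2 + 6·x + 8·x^2)·Dx  (order 1).
h: a_k = -4, -18, -143/2, -1145/4, -36635/32, -293087/64, -4689371/256, …
ICs: h(0) = -4.

f: a_k = -2, -1, 1/4, -1/8, 5/64, -7/128, 21/512, …
g: a_k = 2, 8, 32, 128, 512, 2048, 8192, …
f·g: L₀ = L_f ⊗_s L_g, ord ≤ 1·1.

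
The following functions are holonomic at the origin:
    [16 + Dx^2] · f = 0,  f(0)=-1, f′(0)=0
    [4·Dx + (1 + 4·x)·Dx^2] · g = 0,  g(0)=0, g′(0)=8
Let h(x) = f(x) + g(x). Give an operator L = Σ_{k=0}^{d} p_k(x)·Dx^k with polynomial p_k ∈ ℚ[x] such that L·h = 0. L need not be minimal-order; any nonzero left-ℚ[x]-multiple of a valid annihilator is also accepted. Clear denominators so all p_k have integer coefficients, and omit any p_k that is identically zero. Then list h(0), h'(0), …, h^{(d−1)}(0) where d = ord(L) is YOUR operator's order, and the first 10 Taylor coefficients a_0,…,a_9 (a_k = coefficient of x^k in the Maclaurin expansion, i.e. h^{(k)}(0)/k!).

f: a_k = -1, 0, 8, 0, -32/3, 0, 256/45, 0, -512/315, 0, …
g: a_k = 0, 8, -16, 128/3, -128, 2048/5, -4096/3, 32768/7, -16384, 524288/9, …
Weyl lclm of L_f,L_g ⇒ L₀ (ord ≤ 4).
L = (448 + 512·x + 1024·x^2)·Dx + (48 + 320·x + 768·x^2 + 1024·x^3)·Dx^2 + (28 + 32·x + 64·x^2)·Dx^3 + (3 + 20·x + 48·x^2 + 64·x^3)·Dx^4  (order 4).
h: a_k = -1, 8, -8, 128/3, -416/3, 2048/5, -61184/45, 32768/7, -5161472/315, 524288/9, …
ICs: h(0) = -1, h′(0) = 8, h′′(0) = -16, h′′′(0) = 256.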